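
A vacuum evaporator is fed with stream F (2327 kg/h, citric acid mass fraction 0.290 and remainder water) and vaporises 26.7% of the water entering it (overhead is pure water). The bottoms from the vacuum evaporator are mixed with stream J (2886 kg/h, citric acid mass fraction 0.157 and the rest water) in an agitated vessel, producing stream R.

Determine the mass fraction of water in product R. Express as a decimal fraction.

0.764

Vapour removed = 0.267×0.710×2327 = 441.13 kg/h; concentrate = 1885.9 kg/h.
water reaching the mixer = 1211 (from concentrate) + 2886×0.843 = 3643.9 kg/h.
Product flow = 1885.9 + 2886 = 4771.9 kg/h; water fraction = 0.764.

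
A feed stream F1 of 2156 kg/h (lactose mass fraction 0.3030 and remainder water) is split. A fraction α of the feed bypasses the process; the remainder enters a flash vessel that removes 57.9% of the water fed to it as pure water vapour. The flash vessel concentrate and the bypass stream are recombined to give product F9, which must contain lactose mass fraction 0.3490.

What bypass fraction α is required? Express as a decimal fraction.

0.673

All 2156×0.303 = 653.27 kg/h of lactose reaches F9, so F9 = 653.27/0.349 = 1871.8 kg/h and vapour = 284.17 kg/h.
The evaporator receives (1−α)·2156 of feed at 0.697 water and removes 0.579 of that water:
0.579×0.697×(1−α)×2156 = 284.17
(1−α) = 284.17/870.08 = 0.3266;  α = 0.6734.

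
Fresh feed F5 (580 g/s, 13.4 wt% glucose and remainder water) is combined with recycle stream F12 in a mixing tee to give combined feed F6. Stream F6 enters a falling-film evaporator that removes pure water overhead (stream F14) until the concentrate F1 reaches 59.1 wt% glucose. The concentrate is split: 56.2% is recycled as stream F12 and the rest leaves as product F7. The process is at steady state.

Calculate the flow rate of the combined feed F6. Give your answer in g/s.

Overall glucose balance (none leaves overhead): glucose in fresh feed = glucose in product, i.e. 580×0.134 = (1−0.562)·F1·0.591.
F1 = 77.72/(0.591×0.438) = 300.24 g/s.
Recycle F12 = 0.562×300.24 = 168.74 g/s.
Combined feed F6 = 580 + 168.74 = 748.74 g/s.

748.7 g/s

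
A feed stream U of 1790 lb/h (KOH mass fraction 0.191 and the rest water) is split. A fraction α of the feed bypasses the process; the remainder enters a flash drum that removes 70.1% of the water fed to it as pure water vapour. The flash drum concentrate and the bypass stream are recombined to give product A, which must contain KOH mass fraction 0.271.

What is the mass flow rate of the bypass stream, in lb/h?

All 1790×0.191 = 341.89 lb/h of KOH reaches A, so A = 341.89/0.271 = 1261.6 lb/h and vapour = 528.41 lb/h.
The evaporator receives (1−α)·1790 of feed at 0.809 water and removes 0.701 of that water:
0.701×0.809×(1−α)×1790 = 528.41
(1−α) = 528.41/1015.1 = 0.5205;  α = 0.4795.
Bypass flow = 0.4795×1790 = 858.23 lb/h.

858.2 lb/h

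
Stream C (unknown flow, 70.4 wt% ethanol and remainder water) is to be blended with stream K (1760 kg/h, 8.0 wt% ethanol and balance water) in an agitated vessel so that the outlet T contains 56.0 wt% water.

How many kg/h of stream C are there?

Let C be the unknown flow. Total out = 1760 + C.
water balance: 1619.2 + 0.296·C = 0.560·(1760 + C)
(0.296 − 0.560)·C = 0.560×1760 − 1619.2 = -633.6
C = -633.6 / -0.264 = 2400 kg/h

2400 kg/h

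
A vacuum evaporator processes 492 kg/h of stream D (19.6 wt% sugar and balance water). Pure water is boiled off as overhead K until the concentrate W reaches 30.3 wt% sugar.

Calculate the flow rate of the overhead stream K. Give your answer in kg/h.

sugar is conserved: 492×0.196 = 96.432 kg/h all reports to the concentrate.
Concentrate = 96.432/(target fraction) = 318.26 kg/h.
Overhead = 492 − 318.26 = 173.74 kg/h.

173.7 kg/h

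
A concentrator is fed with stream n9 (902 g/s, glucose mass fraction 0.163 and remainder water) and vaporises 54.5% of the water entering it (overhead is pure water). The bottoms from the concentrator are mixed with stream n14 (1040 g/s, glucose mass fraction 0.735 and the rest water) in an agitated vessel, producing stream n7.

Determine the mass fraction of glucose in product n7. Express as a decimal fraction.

Vapour removed = 0.545×0.837×902 = 411.46 g/s; concentrate = 490.54 g/s.
glucose reaching the mixer = 147.03 (from concentrate) + 1040×0.735 = 911.43 g/s.
Product flow = 490.54 + 1040 = 1530.5 g/s; glucose fraction = 0.595.

0.595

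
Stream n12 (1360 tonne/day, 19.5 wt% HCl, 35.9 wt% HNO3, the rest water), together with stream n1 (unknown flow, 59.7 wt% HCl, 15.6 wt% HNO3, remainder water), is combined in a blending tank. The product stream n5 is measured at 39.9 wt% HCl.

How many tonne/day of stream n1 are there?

1401 tonne/day

Let n1 be the unknown flow. Total out = 1360 + n1.
HCl balance: 265.2 + 0.597·n1 = 0.399·(1360 + n1)
(0.597 − 0.399)·n1 = 0.399×1360 − 265.2 = 277.44
n1 = 277.44 / 0.198 = 1401.2 tonne/day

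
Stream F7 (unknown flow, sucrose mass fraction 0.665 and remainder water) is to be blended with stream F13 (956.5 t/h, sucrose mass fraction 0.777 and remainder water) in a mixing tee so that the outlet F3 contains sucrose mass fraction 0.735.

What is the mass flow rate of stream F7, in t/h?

573.9 t/h

Let F7 be the unknown flow. Total out = 956.5 + F7.
sucrose balance: 743.2 + 0.665·F7 = 0.735·(956.5 + F7)
(0.665 − 0.735)·F7 = 0.735×956.5 − 743.2 = -40.173
F7 = -40.173 / -0.070 = 573.9 t/h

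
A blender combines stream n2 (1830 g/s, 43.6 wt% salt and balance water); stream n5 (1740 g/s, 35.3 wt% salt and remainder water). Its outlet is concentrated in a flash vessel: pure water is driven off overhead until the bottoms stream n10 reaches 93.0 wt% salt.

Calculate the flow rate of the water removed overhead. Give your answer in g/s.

2052 g/s

salt entering = 1830×0.436 + 1740×0.353 = 1412.1 g/s.
All salt reports to n10, so n10 = 1412.1/0.930 = 1518.4 g/s.
Total feed = 3570 g/s; overhead = 3570 − 1518.4 = 2051.6 g/s.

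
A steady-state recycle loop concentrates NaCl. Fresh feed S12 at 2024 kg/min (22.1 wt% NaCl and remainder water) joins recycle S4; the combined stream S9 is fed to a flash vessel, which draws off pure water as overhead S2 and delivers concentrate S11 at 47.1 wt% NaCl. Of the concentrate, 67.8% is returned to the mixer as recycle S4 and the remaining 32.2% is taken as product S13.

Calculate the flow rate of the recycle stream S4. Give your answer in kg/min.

2000 kg/min

Overall NaCl balance (none leaves overhead): NaCl in fresh feed = NaCl in product, i.e. 2024×0.221 = (1−0.678)·S11·0.471.
S11 = 447.3/(0.471×0.322) = 2949.3 kg/min.
Recycle S4 = 0.678×2949.3 = 1999.7 kg/min.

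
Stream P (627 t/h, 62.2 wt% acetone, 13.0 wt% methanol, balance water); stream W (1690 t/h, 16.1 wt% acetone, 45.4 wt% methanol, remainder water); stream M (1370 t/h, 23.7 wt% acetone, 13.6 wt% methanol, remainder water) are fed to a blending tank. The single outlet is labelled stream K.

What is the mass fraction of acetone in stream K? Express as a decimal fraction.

0.268

Total flow out = 627 + 1690 + 1370 = 3687 t/h.
acetone in = 627×0.622 + 1690×0.161 + 1370×0.237 = 986.77 t/h.
acetone mass fraction in K = 986.77/3687 = 0.268.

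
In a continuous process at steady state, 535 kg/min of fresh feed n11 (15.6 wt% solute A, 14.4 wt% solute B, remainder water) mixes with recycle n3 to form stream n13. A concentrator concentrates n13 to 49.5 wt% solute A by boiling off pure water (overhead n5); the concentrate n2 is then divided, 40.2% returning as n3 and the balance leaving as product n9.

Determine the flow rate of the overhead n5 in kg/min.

Overall solute A balance (none leaves overhead): solute A in fresh feed = solute A in product, i.e. 535×0.156 = (1−0.402)·n2·0.495.
n2 = 83.46/(0.495×0.598) = 281.95 kg/min.
Recycle n3 = 0.402×281.95 = 113.34 kg/min.
Combined feed n13 = 535 + 113.34 = 648.34 kg/min.
Overhead n5 = n13 − n2 = 648.34 − 281.95 = 366.39 kg/min.

366.4 kg/min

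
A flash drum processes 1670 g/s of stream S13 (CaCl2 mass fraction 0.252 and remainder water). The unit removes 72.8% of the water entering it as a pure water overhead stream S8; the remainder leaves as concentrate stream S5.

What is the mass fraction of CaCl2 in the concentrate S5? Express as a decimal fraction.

CaCl2 is not removed: 1670×0.252 = 420.84 g/s of CaCl2 enters S5.
water entering = 1670×0.748 = 1249.2 g/s; overhead removed = 0.728×1249.2 = 909.39 g/s.
Concentrate = 1670 − 909.39 = 760.61 g/s.
Mass fraction = 420.84/760.61 = 0.553.

0.553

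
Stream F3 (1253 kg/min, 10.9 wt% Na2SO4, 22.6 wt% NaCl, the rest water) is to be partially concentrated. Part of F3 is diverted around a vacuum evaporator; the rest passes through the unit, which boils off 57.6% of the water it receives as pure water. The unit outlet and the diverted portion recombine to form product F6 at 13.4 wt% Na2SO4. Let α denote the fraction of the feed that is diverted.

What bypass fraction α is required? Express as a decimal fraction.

0.513

All 1253×0.109 = 136.58 kg/min of Na2SO4 reaches F6, so F6 = 136.58/0.134 = 1019.2 kg/min and vapour = 233.77 kg/min.
The evaporator receives (1−α)·1253 of feed at 0.665 water and removes 0.576 of that water:
0.576×0.665×(1−α)×1253 = 233.77
(1−α) = 233.77/479.95 = 0.4871;  α = 0.5129.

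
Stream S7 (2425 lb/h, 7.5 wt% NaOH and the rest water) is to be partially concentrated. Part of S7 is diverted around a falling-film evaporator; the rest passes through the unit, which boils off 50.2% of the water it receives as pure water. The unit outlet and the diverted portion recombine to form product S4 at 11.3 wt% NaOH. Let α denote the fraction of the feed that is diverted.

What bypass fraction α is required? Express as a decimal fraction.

All 2425×0.075 = 181.88 lb/h of NaOH reaches S4, so S4 = 181.88/0.113 = 1609.5 lb/h and vapour = 815.49 lb/h.
The evaporator receives (1−α)·2425 of feed at 0.925 water and removes 0.502 of that water:
0.502×0.925×(1−α)×2425 = 815.49
(1−α) = 815.49/1126 = 0.7242;  α = 0.2758.

0.276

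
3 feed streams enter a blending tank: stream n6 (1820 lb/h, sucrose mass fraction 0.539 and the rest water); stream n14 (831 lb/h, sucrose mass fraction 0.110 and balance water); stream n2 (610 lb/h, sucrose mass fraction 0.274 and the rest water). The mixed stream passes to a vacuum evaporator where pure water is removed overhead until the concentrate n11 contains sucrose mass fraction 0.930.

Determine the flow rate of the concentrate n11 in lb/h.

sucrose entering = 1820×0.539 + 831×0.110 + 610×0.274 = 1239.5 lb/h.
All sucrose reports to n11, so n11 = 1239.5/0.930 = 1332.8 lb/h.

1333 lb/h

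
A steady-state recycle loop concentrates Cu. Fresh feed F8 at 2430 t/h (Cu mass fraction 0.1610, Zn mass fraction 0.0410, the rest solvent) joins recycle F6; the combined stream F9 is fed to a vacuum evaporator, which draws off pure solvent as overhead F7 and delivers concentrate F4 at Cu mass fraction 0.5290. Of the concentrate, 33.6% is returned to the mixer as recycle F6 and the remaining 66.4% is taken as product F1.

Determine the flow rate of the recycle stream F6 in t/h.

Overall Cu balance (none leaves overhead): Cu in fresh feed = Cu in product, i.e. 2430×0.161 = (1−0.336)·F4·0.529.
F4 = 391.23/(0.529×0.664) = 1113.8 t/h.
Recycle F6 = 0.336×1113.8 = 374.24 t/h.

374.2 t/h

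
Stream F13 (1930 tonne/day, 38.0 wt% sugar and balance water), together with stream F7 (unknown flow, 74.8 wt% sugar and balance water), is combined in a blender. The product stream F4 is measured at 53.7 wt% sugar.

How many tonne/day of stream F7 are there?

1436 tonne/day

Let F7 be the unknown flow. Total out = 1930 + F7.
sugar balance: 733.4 + 0.748·F7 = 0.537·(1930 + F7)
(0.748 − 0.537)·F7 = 0.537×1930 − 733.4 = 303.01
F7 = 303.01 / 0.211 = 1436.1 tonne/day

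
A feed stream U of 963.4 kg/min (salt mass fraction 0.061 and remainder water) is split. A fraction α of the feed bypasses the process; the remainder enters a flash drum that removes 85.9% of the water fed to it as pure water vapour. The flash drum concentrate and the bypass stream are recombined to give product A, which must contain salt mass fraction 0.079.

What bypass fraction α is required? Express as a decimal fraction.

0.718

All 963.4×0.061 = 58.767 kg/min of salt reaches A, so A = 58.767/0.079 = 743.89 kg/min and vapour = 219.51 kg/min.
The evaporator receives (1−α)·963.4 of feed at 0.939 water and removes 0.859 of that water:
0.859×0.939×(1−α)×963.4 = 219.51
(1−α) = 219.51/777.08 = 0.2825;  α = 0.7175.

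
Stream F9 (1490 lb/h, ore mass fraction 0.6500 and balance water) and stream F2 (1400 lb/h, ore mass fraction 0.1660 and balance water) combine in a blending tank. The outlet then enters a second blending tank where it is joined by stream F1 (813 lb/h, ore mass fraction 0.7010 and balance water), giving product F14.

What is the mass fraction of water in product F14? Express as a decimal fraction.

Overall, product flow = 3703 lb/h.
water in = 1490×0.350 + 1400×0.834 + 813×0.299 = 1932.2 lb/h.
water fraction in F14 = 0.5218.

0.5218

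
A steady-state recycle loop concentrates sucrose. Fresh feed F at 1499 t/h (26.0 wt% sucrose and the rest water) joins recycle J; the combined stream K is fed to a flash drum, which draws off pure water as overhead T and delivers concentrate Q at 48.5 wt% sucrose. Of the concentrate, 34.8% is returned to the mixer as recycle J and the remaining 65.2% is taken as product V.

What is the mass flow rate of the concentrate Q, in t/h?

Overall sucrose balance (none leaves overhead): sucrose in fresh feed = sucrose in product, i.e. 1499×0.260 = (1−0.348)·Q·0.485.
Q = 389.74/(0.485×0.652) = 1232.5 t/h.

1232 t/h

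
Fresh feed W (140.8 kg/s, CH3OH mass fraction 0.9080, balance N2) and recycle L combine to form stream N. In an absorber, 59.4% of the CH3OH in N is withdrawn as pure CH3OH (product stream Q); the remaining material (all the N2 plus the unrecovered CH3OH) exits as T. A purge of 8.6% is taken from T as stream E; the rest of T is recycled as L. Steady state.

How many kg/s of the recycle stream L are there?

N2 enters only via W and leaves only via the purge: 140.8×0.092 = 0.086×(N2 in T), and the absorber passes all N2, so N2 in N = N2 in T = 150.62 kg/s.
CH3OH in N: m_A = 140.8×0.908 + (1−0.086)·(1−0.594)·m_A, so m_A = 127.85/0.6289 = 203.28 kg/s.
T = (1−0.594)×203.28 + 150.62 = 233.16 kg/s.
Recycle L = (1−0.086)×233.16 = 213.1 kg/s.

213.1 kg/s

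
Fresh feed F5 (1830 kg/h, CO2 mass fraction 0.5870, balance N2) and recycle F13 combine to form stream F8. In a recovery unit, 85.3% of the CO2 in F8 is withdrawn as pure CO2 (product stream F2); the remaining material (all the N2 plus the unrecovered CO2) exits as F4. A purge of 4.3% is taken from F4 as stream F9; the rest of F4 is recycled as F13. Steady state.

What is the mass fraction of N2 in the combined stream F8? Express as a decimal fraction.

N2 enters only via F5 and leaves only via the purge: 1830×0.413 = 0.043×(N2 in F4), and the recovery unit passes all N2, so N2 in F8 = N2 in F4 = 17577 kg/h.
CO2 in F8: m_A = 1830×0.587 + (1−0.043)·(1−0.853)·m_A, so m_A = 1074.2/0.8593 = 1250.1 kg/h.
F8 = 1250.1 + 17577 = 18827 kg/h.
N2 fraction in F8 = 17577/18827 = 0.9336.

0.9336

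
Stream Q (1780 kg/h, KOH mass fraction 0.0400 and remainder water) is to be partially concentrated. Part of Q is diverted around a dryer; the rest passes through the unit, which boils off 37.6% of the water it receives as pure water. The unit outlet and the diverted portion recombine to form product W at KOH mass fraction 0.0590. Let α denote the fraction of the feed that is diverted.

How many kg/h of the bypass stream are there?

All 1780×0.040 = 71.2 kg/h of KOH reaches W, so W = 71.2/0.059 = 1206.8 kg/h and vapour = 573.22 kg/h.
The evaporator receives (1−α)·1780 of feed at 0.960 water and removes 0.376 of that water:
0.376×0.960×(1−α)×1780 = 573.22
(1−α) = 573.22/642.51 = 0.8922;  α = 0.1078.
Bypass flow = 0.1078×1780 = 191.96 kg/h.

192 kg/h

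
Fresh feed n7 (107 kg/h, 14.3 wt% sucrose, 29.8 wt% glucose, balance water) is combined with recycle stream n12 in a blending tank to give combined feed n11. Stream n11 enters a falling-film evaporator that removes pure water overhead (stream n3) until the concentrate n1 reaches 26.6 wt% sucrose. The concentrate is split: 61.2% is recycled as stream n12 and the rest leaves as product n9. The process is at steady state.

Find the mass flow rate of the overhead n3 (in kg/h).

Overall sucrose balance (none leaves overhead): sucrose in fresh feed = sucrose in product, i.e. 107×0.143 = (1−0.612)·n1·0.266.
n1 = 15.301/(0.266×0.388) = 148.25 kg/h.
Recycle n12 = 0.612×148.25 = 90.731 kg/h.
Combined feed n11 = 107 + 90.731 = 197.73 kg/h.
Overhead n3 = n11 − n1 = 197.73 − 148.25 = 49.477 kg/h.

49.48 kg/h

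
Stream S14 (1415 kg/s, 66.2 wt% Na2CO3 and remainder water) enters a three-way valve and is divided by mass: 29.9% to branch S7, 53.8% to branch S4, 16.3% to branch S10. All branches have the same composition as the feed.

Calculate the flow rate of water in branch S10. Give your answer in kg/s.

Branch S10 total = 0.163×1415 = 230.65 kg/s.
water in S10 = 0.338×230.65 = 77.958 kg/s.

77.96 kg/s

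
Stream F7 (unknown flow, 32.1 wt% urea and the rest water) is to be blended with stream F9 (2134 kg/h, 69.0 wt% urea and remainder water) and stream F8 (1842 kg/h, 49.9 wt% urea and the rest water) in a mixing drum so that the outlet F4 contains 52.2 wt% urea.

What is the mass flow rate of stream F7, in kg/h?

Let F7 be the unknown flow. Total out = 3976 + F7.
urea balance: 2391.6 + 0.321·F7 = 0.522·(3976 + F7)
(0.321 − 0.522)·F7 = 0.522×3976 − 2391.6 = -316.15
F7 = -316.15 / -0.201 = 1572.9 kg/h

1573 kg/h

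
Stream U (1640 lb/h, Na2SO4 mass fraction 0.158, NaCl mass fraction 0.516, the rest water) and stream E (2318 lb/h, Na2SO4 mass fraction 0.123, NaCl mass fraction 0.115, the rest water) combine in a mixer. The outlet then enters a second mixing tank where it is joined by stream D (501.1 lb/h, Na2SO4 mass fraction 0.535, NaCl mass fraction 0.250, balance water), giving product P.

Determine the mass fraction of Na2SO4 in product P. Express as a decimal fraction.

Overall, product flow = 4459.1 lb/h.
Na2SO4 in = 1640×0.158 + 2318×0.123 + 501.1×0.535 = 812.32 lb/h.
Na2SO4 fraction in P = 0.182.

0.182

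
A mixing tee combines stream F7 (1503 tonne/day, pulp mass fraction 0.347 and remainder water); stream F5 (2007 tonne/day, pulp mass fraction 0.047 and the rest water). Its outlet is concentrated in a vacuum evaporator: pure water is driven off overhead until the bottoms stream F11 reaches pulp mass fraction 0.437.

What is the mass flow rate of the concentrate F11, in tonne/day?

pulp entering = 1503×0.347 + 2007×0.047 = 615.87 tonne/day.
All pulp reports to F11, so F11 = 615.87/0.437 = 1409.3 tonne/day.

1409 tonne/day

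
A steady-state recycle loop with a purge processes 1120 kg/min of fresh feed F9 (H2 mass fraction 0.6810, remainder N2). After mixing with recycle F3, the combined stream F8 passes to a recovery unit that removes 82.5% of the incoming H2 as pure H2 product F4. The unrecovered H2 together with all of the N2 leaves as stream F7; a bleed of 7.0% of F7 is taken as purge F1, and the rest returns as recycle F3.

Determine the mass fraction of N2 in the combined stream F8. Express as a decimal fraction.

N2 enters only via F9 and leaves only via the purge: 1120×0.319 = 0.070×(N2 in F7), and the recovery unit passes all N2, so N2 in F8 = N2 in F7 = 5104 kg/min.
H2 in F8: m_A = 1120×0.681 + (1−0.070)·(1−0.825)·m_A, so m_A = 762.72/0.8372 = 910.98 kg/min.
F8 = 910.98 + 5104 = 6015 kg/min.
N2 fraction in F8 = 5104/6015 = 0.8485.

0.8485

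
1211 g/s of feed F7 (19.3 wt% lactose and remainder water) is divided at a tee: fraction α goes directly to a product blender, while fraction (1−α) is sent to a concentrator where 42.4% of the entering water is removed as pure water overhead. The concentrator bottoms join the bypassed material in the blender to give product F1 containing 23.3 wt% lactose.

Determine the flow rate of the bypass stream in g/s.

All 1211×0.193 = 233.72 g/s of lactose reaches F1, so F1 = 233.72/0.233 = 1003.1 g/s and vapour = 207.9 g/s.
The evaporator receives (1−α)·1211 of feed at 0.807 water and removes 0.424 of that water:
0.424×0.807×(1−α)×1211 = 207.9
(1−α) = 207.9/414.37 = 0.5017;  α = 0.4983.
Bypass flow = 0.4983×1211 = 603.41 g/s.

603.4 g/s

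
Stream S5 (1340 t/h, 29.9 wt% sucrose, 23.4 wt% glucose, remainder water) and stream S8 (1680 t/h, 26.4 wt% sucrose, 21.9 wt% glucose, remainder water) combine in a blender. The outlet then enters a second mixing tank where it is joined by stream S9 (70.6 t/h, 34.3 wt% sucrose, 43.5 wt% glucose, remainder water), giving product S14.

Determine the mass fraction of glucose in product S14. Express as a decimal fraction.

0.230

Overall, product flow = 3090.6 t/h.
glucose in = 1340×0.234 + 1680×0.219 + 70.6×0.435 = 712.19 t/h.
glucose fraction in S14 = 0.230.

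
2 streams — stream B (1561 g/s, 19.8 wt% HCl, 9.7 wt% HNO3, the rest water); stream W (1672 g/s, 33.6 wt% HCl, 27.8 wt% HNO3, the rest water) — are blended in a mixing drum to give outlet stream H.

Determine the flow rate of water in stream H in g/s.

1746 g/s

water out = water in = 1561×0.705 + 1672×0.386 = 1745.9 g/s.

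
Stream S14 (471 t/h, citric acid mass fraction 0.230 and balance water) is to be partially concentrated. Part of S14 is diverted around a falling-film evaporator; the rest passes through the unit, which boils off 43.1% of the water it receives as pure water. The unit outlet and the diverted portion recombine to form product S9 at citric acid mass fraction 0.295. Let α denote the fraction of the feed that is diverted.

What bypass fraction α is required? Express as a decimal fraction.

0.336

All 471×0.230 = 108.33 t/h of citric acid reaches S9, so S9 = 108.33/0.295 = 367.22 t/h and vapour = 103.78 t/h.
The evaporator receives (1−α)·471 of feed at 0.770 water and removes 0.431 of that water:
0.431×0.770×(1−α)×471 = 103.78
(1−α) = 103.78/156.31 = 0.6639;  α = 0.3361.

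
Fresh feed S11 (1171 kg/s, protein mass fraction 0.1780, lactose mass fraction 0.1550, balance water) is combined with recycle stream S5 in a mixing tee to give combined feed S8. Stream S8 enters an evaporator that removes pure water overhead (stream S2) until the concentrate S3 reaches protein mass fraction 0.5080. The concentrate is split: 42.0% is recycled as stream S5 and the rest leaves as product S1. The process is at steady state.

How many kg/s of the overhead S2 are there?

760.7 kg/s

Overall protein balance (none leaves overhead): protein in fresh feed = protein in product, i.e. 1171×0.178 = (1−0.420)·S3·0.508.
S3 = 208.44/(0.508×0.580) = 707.43 kg/s.
Recycle S5 = 0.420×707.43 = 297.12 kg/s.
Combined feed S8 = 1171 + 297.12 = 1468.1 kg/s.
Overhead S2 = S8 − S3 = 1468.1 − 707.43 = 760.69 kg/s.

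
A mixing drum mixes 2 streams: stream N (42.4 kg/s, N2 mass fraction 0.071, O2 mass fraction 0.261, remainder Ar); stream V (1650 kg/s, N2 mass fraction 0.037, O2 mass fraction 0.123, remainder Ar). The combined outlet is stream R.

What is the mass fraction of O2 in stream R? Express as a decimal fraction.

0.126

Total flow out = 42.4 + 1650 = 1692.4 kg/s.
O2 in = 42.4×0.261 + 1650×0.123 = 214.02 kg/s.
O2 mass fraction in R = 214.02/1692.4 = 0.126.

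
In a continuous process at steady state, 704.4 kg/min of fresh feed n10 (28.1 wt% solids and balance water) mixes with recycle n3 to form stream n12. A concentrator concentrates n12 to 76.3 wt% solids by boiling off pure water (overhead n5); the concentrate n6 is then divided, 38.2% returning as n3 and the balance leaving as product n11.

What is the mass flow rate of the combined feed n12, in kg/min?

Overall solids balance (none leaves overhead): solids in fresh feed = solids in product, i.e. 704.4×0.281 = (1−0.382)·n6·0.763.
n6 = 197.94/(0.763×0.618) = 419.77 kg/min.
Recycle n3 = 0.382×419.77 = 160.35 kg/min.
Combined feed n12 = 704.4 + 160.35 = 864.75 kg/min.

864.8 kg/min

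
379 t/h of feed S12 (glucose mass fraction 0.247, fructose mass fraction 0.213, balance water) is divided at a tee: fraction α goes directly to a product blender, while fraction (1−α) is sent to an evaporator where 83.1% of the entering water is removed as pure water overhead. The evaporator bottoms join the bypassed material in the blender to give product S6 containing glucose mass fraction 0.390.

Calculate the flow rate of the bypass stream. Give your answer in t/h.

69.32 t/h

All 379×0.247 = 93.613 t/h of glucose reaches S6, so S6 = 93.613/0.390 = 240.03 t/h and vapour = 138.97 t/h.
The evaporator receives (1−α)·379 of feed at 0.540 water and removes 0.831 of that water:
0.831×0.540×(1−α)×379 = 138.97
(1−α) = 138.97/170.07 = 0.8171;  α = 0.1829.
Bypass flow = 0.1829×379 = 69.318 t/h.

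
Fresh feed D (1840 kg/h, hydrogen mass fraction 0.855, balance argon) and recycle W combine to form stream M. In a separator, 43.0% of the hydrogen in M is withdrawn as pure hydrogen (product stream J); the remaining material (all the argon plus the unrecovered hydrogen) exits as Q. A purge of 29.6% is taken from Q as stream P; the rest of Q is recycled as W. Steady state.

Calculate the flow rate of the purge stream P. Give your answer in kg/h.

710.1 kg/h

argon enters only via D and leaves only via the purge: 1840×0.145 = 0.296×(argon in Q), and the separator passes all argon, so argon in M = argon in Q = 901.35 kg/h.
hydrogen in M: m_A = 1840×0.855 + (1−0.296)·(1−0.430)·m_A, so m_A = 1573.2/0.5987 = 2627.6 kg/h.
Q = (1−0.430)×2627.6 + 901.35 = 2399.1 kg/h.
Purge P = 0.296×2399.1 = 710.13 kg/h.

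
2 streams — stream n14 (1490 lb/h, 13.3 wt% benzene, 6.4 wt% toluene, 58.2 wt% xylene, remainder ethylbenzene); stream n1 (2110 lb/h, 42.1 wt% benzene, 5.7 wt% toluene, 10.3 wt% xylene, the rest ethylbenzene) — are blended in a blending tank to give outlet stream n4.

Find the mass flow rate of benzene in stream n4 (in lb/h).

1086 lb/h

benzene out = benzene in = 1490×0.133 + 2110×0.421 = 1086.5 lb/h.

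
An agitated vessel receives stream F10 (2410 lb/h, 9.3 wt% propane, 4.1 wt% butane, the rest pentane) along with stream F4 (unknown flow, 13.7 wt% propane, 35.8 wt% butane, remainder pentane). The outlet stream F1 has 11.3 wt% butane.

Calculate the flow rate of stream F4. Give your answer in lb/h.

708.2 lb/h

Let F4 be the unknown flow. Total out = 2410 + F4.
butane balance: 98.81 + 0.358·F4 = 0.113·(2410 + F4)
(0.358 − 0.113)·F4 = 0.113×2410 − 98.81 = 173.52
F4 = 173.52 / 0.245 = 708.24 lb/h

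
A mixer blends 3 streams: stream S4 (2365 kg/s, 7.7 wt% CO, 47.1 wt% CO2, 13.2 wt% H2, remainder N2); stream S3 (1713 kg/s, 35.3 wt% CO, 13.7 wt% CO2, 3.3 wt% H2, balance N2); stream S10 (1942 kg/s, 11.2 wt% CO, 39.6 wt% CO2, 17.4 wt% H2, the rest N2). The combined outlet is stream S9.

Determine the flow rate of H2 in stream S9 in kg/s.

706.6 kg/s

H2 out = H2 in = 2365×0.132 + 1713×0.033 + 1942×0.174 = 706.62 kg/s.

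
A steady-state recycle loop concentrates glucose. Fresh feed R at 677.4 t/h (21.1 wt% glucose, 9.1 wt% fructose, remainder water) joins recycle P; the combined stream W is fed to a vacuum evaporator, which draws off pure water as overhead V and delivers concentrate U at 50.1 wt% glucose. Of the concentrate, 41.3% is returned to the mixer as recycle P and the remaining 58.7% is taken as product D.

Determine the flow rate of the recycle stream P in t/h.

Overall glucose balance (none leaves overhead): glucose in fresh feed = glucose in product, i.e. 677.4×0.211 = (1−0.413)·U·0.501.
U = 142.93/(0.501×0.587) = 486.02 t/h.
Recycle P = 0.413×486.02 = 200.73 t/h.

200.7 t/h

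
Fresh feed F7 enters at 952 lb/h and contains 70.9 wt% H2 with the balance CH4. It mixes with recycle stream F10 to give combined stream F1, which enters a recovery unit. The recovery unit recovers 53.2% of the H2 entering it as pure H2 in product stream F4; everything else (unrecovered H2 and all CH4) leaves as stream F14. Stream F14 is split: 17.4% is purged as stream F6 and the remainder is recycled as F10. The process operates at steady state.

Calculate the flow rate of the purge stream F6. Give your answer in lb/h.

CH4 enters only via F7 and leaves only via the purge: 952×0.291 = 0.174×(CH4 in F14), and the recovery unit passes all CH4, so CH4 in F1 = CH4 in F14 = 1592.1 lb/h.
H2 in F1: m_A = 952×0.709 + (1−0.174)·(1−0.532)·m_A, so m_A = 674.97/0.6134 = 1100.3 lb/h.
F14 = (1−0.532)×1100.3 + 1592.1 = 2107.1 lb/h.
Purge F6 = 0.174×2107.1 = 366.63 lb/h.

366.6 lb/h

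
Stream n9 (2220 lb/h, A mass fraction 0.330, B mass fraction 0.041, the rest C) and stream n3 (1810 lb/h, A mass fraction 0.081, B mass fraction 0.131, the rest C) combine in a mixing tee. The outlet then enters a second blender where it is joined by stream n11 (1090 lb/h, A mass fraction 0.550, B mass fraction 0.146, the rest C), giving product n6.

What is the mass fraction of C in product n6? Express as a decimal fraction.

0.616

Overall, product flow = 5120 lb/h.
C in = 2220×0.629 + 1810×0.788 + 1090×0.304 = 3154 lb/h.
C fraction in n6 = 0.616.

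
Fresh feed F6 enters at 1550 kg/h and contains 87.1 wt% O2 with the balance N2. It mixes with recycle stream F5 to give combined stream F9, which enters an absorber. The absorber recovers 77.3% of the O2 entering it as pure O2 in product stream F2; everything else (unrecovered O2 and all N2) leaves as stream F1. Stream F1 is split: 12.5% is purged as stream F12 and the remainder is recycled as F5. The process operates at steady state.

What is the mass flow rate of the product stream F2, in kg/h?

1302 kg/h

O2 in F9: m_A = 1550×0.871 + (1−0.125)·(1−0.773)·m_A, so m_A = 1350/0.8014 = 1684.7 kg/h.
Product F2 = 0.773×1684.7 = 1302.2 kg/h.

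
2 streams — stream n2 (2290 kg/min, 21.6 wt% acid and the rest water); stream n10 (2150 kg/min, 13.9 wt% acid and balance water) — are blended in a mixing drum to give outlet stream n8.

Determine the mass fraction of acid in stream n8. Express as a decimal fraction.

Total flow out = 2290 + 2150 = 4440 kg/min.
acid in = 2290×0.216 + 2150×0.139 = 793.49 kg/min.
acid mass fraction in n8 = 793.49/4440 = 0.179.

0.179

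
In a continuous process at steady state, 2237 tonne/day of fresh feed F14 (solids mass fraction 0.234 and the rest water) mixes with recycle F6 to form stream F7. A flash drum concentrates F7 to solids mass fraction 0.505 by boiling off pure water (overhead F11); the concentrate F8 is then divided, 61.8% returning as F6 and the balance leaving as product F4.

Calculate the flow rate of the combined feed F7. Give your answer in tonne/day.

3914 tonne/day

Overall solids balance (none leaves overhead): solids in fresh feed = solids in product, i.e. 2237×0.234 = (1−0.618)·F8·0.505.
F8 = 523.46/(0.505×0.382) = 2713.5 tonne/day.
Recycle F6 = 0.618×2713.5 = 1676.9 tonne/day.
Combined feed F7 = 2237 + 1676.9 = 3913.9 tonne/day.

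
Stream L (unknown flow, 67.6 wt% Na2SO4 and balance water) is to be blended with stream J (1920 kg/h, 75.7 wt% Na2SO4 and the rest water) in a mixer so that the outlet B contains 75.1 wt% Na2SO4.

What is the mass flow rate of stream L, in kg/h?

153.6 kg/h

Let L be the unknown flow. Total out = 1920 + L.
Na2SO4 balance: 1453.4 + 0.676·L = 0.751·(1920 + L)
(0.676 − 0.751)·L = 0.751×1920 − 1453.4 = -11.52
L = -11.52 / -0.075 = 153.6 kg/h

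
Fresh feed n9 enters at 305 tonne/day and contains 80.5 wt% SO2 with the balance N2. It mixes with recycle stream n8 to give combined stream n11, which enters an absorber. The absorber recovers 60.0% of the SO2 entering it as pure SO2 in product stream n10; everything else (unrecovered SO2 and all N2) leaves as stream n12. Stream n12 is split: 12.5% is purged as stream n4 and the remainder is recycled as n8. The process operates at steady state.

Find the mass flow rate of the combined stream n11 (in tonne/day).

853.5 tonne/day

N2 enters only via n9 and leaves only via the purge: 305×0.195 = 0.125×(N2 in n12), and the absorber passes all N2, so N2 in n11 = N2 in n12 = 475.8 tonne/day.
SO2 in n11: m_A = 305×0.805 + (1−0.125)·(1−0.600)·m_A, so m_A = 245.53/0.6500 = 377.73 tonne/day.
n11 = 377.73 + 475.8 = 853.53 tonne/day.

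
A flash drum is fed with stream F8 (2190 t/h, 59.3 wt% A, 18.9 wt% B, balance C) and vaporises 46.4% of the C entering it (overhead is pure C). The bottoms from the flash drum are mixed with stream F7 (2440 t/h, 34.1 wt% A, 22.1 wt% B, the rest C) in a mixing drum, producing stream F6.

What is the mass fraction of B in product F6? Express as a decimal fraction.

0.216

Vapour removed = 0.464×0.218×2190 = 221.52 t/h; concentrate = 1968.5 t/h.
B reaching the mixer = 413.91 (from concentrate) + 2440×0.221 = 953.15 t/h.
Product flow = 1968.5 + 2440 = 4408.5 t/h; B fraction = 0.216.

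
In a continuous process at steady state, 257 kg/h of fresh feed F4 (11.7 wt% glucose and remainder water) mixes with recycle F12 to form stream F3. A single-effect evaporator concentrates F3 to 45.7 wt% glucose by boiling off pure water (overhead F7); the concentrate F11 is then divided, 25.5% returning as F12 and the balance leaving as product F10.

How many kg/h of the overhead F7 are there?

Overall glucose balance (none leaves overhead): glucose in fresh feed = glucose in product, i.e. 257×0.117 = (1−0.255)·F11·0.457.
F11 = 30.069/(0.457×0.745) = 88.317 kg/h.
Recycle F12 = 0.255×88.317 = 22.521 kg/h.
Combined feed F3 = 257 + 22.521 = 279.52 kg/h.
Overhead F7 = F3 − F11 = 279.52 − 88.317 = 191.2 kg/h.

191.2 kg/h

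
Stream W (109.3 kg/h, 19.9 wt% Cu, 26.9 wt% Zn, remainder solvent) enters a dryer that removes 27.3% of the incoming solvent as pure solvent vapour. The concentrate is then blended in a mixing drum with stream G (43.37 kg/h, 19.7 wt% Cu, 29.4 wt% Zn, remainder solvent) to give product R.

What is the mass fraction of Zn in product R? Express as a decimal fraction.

Vapour removed = 0.273×0.532×109.3 = 15.874 kg/h; concentrate = 93.426 kg/h.
Zn reaching the mixer = 29.402 (from concentrate) + 43.37×0.294 = 42.152 kg/h.
Product flow = 93.426 + 43.37 = 136.8 kg/h; Zn fraction = 0.308.

0.308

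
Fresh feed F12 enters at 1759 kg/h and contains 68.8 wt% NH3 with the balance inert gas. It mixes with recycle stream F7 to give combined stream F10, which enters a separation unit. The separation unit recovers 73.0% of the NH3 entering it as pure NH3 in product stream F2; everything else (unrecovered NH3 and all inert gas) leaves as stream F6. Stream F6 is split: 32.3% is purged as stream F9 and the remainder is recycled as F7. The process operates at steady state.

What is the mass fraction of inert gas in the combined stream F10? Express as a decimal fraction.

0.534

inert gas enters only via F12 and leaves only via the purge: 1759×0.312 = 0.323×(inert gas in F6), and the separation unit passes all inert gas, so inert gas in F10 = inert gas in F6 = 1699.1 kg/h.
NH3 in F10: m_A = 1759×0.688 + (1−0.323)·(1−0.730)·m_A, so m_A = 1210.2/0.8172 = 1480.9 kg/h.
F10 = 1480.9 + 1699.1 = 3180 kg/h.
inert gas fraction in F10 = 1699.1/3180 = 0.534.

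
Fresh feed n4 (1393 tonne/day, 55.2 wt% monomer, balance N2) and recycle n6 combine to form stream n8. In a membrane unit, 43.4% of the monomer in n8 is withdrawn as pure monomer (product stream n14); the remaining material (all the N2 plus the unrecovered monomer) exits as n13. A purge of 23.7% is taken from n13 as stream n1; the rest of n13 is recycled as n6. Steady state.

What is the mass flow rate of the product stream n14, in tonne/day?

monomer in n8: m_A = 1393×0.552 + (1−0.237)·(1−0.434)·m_A, so m_A = 768.94/0.5681 = 1353.4 tonne/day.
Product n14 = 0.434×1353.4 = 587.39 tonne/day.

587.4 tonne/day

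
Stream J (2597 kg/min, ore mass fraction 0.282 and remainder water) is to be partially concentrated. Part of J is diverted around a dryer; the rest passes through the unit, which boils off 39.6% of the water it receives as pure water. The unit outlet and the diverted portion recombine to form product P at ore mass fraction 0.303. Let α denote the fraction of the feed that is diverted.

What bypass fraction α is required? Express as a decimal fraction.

0.756

All 2597×0.282 = 732.35 kg/min of ore reaches P, so P = 732.35/0.303 = 2417 kg/min and vapour = 179.99 kg/min.
The evaporator receives (1−α)·2597 of feed at 0.718 water and removes 0.396 of that water:
0.396×0.718×(1−α)×2597 = 179.99
(1−α) = 179.99/738.4 = 0.2438;  α = 0.7562.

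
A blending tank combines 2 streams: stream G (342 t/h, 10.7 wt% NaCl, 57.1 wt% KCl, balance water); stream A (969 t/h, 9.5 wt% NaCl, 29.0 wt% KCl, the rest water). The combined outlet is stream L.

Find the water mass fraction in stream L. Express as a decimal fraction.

0.539

Total flow out = 342 + 969 = 1311 t/h.
water in = 342×0.322 + 969×0.615 = 706.06 t/h.
water mass fraction in L = 706.06/1311 = 0.539.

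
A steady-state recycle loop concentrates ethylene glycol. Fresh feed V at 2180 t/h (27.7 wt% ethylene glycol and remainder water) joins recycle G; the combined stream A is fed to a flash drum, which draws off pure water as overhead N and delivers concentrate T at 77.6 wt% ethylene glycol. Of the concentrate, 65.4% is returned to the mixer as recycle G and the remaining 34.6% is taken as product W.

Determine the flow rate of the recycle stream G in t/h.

Overall ethylene glycol balance (none leaves overhead): ethylene glycol in fresh feed = ethylene glycol in product, i.e. 2180×0.277 = (1−0.654)·T·0.776.
T = 603.86/(0.776×0.346) = 2249 t/h.
Recycle G = 0.654×2249 = 1470.9 t/h.

1471 t/h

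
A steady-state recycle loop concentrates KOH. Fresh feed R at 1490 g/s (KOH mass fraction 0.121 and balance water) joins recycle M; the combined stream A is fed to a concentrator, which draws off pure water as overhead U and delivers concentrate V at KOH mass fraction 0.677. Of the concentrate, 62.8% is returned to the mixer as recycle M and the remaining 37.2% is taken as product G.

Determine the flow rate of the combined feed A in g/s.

Overall KOH balance (none leaves overhead): KOH in fresh feed = KOH in product, i.e. 1490×0.121 = (1−0.628)·V·0.677.
V = 180.29/(0.677×0.372) = 715.88 g/s.
Recycle M = 0.628×715.88 = 449.57 g/s.
Combined feed A = 1490 + 449.57 = 1939.6 g/s.

1940 g/s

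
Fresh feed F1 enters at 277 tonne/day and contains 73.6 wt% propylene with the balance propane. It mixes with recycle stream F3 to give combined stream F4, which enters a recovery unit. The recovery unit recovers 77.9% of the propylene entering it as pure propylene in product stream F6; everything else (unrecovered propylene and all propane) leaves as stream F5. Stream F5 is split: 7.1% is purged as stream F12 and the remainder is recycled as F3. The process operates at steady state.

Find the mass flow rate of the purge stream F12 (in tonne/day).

77.15 tonne/day

propane enters only via F1 and leaves only via the purge: 277×0.264 = 0.071×(propane in F5), and the recovery unit passes all propane, so propane in F4 = propane in F5 = 1030 tonne/day.
propylene in F4: m_A = 277×0.736 + (1−0.071)·(1−0.779)·m_A, so m_A = 203.87/0.7947 = 256.54 tonne/day.
F5 = (1−0.779)×256.54 + 1030 = 1086.7 tonne/day.
Purge F12 = 0.071×1086.7 = 77.153 tonne/day.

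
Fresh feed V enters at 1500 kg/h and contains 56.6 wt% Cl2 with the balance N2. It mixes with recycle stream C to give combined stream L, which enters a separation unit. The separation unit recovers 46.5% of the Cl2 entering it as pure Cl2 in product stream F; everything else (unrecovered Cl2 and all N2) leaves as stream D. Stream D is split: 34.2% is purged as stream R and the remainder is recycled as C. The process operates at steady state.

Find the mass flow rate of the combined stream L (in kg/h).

N2 enters only via V and leaves only via the purge: 1500×0.434 = 0.342×(N2 in D), and the separation unit passes all N2, so N2 in L = N2 in D = 1903.5 kg/h.
Cl2 in L: m_A = 1500×0.566 + (1−0.342)·(1−0.465)·m_A, so m_A = 849/0.6480 = 1310.2 kg/h.
L = 1310.2 + 1903.5 = 3213.8 kg/h.

3214 kg/h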